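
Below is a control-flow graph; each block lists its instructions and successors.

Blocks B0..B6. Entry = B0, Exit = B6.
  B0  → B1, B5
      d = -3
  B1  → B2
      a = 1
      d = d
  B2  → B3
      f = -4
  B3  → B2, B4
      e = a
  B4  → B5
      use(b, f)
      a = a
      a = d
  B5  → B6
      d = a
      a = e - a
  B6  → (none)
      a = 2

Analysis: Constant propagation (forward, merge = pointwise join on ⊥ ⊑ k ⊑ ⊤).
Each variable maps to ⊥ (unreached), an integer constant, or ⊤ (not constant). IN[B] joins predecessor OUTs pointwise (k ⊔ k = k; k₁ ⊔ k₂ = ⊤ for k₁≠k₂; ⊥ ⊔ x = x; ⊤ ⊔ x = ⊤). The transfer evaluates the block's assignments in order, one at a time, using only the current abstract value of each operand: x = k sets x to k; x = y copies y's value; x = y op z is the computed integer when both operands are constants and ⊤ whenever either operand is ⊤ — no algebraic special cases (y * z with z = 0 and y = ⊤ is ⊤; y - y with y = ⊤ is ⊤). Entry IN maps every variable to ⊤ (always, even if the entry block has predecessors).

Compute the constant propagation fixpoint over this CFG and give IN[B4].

Answer: {a: 1, b: ⊤, c: ⊤, d: -3, e: 1, f: -4}

Working:
Fixpoint table:
  B0:  IN=(all ⊤)  OUT={d:-3; rest ⊤}
  B1:  IN={d:-3; rest ⊤}  OUT={a:1, d:-3; rest ⊤}
  B2:  IN={a:1, d:-3; rest ⊤}  OUT={a:1, d:-3, f:-4; rest ⊤}
  B3:  IN={a:1, d:-3, f:-4; rest ⊤}  OUT={a:1, d:-3, e:1, f:-4; rest ⊤}
  B4:  IN={a:1, d:-3, e:1, f:-4; rest ⊤}  OUT={a:-3, d:-3, e:1, f:-4; rest ⊤}
  B5:  IN={d:-3; rest ⊤}  OUT=(all ⊤)
  B6:  IN=(all ⊤)  OUT={a:2; rest ⊤}

Merge at B4: IN[B4] = OUT[B3] = {a: 1, b: ⊤, c: ⊤, d: -3, e: 1, f: -4}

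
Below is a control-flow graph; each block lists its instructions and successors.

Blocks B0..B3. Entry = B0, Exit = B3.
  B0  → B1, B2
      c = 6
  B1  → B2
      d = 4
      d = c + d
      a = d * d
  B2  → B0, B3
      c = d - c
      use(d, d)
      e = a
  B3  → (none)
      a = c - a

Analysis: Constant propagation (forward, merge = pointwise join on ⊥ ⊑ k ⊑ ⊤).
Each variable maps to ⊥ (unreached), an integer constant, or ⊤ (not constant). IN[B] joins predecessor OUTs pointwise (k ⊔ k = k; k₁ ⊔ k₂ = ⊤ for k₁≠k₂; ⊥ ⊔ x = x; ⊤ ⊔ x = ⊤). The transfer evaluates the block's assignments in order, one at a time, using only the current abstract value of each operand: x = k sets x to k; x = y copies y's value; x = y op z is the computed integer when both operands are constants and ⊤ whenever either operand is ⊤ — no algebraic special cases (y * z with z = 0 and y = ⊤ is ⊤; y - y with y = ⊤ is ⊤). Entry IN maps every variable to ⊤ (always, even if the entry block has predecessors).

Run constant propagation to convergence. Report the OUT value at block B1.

Converged values:
  B0:   IN=(all ⊤)   OUT={c:6; rest ⊤}
  B1:   IN={c:6; rest ⊤}   OUT={a:100, c:6, d:10; rest ⊤}
  B2:   IN={c:6; rest ⊤}   OUT=(all ⊤)
  B3:   IN=(all ⊤)   OUT=(all ⊤)

Merge at B1: IN[B1] = OUT[B0] = {a: ⊤, b: ⊤, c: 6, d: ⊤, e: ⊤, f: ⊤}
Applying B1's transfer function to that IN value gives OUT[B1] (row B1 above).

Answer: {a: 100, b: ⊤, c: 6, d: 10, e: ⊤, f: ⊤}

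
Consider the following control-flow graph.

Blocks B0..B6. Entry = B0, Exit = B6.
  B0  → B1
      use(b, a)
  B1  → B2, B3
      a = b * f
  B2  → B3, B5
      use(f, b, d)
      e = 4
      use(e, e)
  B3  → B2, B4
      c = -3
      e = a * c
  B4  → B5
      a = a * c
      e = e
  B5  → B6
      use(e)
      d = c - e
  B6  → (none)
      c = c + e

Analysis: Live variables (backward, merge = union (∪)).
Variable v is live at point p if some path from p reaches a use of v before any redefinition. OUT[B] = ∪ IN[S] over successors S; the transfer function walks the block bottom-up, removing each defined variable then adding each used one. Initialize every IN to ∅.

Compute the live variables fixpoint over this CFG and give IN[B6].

Fixpoint table:
  B0: | IN={a, b, c, d, f} | OUT={b, c, d, f}
  B1: | IN={b, c, d, f} | OUT={a, b, c, d, f}
  B2: | IN={a, b, c, d, f} | OUT={a, b, c, d, e, f}
  B3: | IN={a, b, d, f} | OUT={a, b, c, d, e, f}
  B4: | IN={a, c, e} | OUT={c, e}
  B5: | IN={c, e} | OUT={c, e}
  B6: | IN={c, e} | OUT={}

B6 is the boundary node: OUT[B6] = {}
Applying B6's transfer function to that OUT value gives IN[B6] (row B6 above).

Answer: {c, e}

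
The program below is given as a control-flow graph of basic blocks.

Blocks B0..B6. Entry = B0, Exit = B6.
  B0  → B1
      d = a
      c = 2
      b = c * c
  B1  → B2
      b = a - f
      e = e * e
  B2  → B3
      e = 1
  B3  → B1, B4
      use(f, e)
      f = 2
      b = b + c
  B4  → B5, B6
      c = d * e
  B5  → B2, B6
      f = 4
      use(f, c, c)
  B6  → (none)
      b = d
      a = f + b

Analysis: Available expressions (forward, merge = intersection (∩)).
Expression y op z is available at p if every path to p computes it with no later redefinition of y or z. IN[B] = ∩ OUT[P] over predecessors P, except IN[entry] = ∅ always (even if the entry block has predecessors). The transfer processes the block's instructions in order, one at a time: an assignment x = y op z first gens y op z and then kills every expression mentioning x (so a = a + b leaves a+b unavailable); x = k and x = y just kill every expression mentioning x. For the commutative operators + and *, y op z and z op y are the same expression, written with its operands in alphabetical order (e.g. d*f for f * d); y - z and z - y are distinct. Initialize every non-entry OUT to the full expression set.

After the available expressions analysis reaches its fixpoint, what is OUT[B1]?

Answer: {a-f}

Working:
Fixpoint table:
  B0:   IN={}   OUT={c*c}
  B1:   IN={}   OUT={a-f}
  B2:   IN={}   OUT={}
  B3:   IN={}   OUT={}
  B4:   IN={}   OUT={d*e}
  B5:   IN={d*e}   OUT={d*e}
  B6:   IN={d*e}   OUT={b+f, d*e}

Merge at B1: IN[B1] = OUT[B0] ∩ OUT[B3] = {}
Applying B1's transfer function to that IN value gives OUT[B1] (row B1 above).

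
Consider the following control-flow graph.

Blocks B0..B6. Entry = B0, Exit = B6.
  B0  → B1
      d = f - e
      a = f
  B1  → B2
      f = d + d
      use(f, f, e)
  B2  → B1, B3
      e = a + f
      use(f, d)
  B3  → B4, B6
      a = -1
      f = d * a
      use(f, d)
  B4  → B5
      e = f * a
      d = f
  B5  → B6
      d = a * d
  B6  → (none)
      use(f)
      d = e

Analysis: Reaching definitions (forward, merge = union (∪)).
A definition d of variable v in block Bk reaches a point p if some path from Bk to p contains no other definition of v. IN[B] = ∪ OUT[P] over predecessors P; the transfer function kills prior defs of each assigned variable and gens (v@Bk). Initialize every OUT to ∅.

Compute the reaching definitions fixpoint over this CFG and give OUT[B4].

Converged values:
  B0: | IN={} | OUT={a@B0, d@B0}
  B1: | IN={a@B0, d@B0, e@B2, f@B1} | OUT={a@B0, d@B0, e@B2, f@B1}
  B2: | IN={a@B0, d@B0, e@B2, f@B1} | OUT={a@B0, d@B0, e@B2, f@B1}
  B3: | IN={a@B0, d@B0, e@B2, f@B1} | OUT={a@B3, d@B0, e@B2, f@B3}
  B4: | IN={a@B3, d@B0, e@B2, f@B3} | OUT={a@B3, d@B4, e@B4, f@B3}
  B5: | IN={a@B3, d@B4, e@B4, f@B3} | OUT={a@B3, d@B5, e@B4, f@B3}
  B6: | IN={a@B3, d@B0, d@B5, e@B2, e@B4, f@B3} | OUT={a@B3, d@B6, e@B2, e@B4, f@B3}

Merge at B4: IN[B4] = OUT[B3] = {a@B3, d@B0, e@B2, f@B3}
Applying B4's transfer function to that IN value gives OUT[B4] (row B4 above).

Answer: {a@B3, d@B4, e@B4, f@B3}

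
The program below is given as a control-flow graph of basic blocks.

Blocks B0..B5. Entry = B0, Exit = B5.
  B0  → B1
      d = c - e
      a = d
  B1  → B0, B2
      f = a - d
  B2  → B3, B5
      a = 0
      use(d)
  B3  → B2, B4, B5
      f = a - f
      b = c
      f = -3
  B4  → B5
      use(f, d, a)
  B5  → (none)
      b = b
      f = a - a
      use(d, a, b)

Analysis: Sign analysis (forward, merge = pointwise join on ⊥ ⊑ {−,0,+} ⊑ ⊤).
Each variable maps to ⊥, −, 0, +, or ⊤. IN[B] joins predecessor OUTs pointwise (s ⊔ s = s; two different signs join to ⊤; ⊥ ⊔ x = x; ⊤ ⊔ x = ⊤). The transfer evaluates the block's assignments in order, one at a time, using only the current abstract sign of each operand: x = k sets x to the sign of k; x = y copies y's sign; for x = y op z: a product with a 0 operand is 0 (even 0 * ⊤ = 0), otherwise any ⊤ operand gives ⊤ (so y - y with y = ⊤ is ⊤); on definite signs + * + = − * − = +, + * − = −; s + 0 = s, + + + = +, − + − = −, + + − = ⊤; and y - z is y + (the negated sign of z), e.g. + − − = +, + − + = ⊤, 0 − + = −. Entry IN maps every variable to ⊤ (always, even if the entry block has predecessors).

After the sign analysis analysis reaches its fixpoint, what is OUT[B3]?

Answer: {a: 0, b: ⊤, c: ⊤, d: ⊤, e: ⊤, f: -}

Trace:
Fixpoint table:
  B0: | IN=(all ⊤) | OUT=(all ⊤)
  B1: | IN=(all ⊤) | OUT=(all ⊤)
  B2: | IN=(all ⊤) | OUT={a:0; rest ⊤}
  B3: | IN={a:0; rest ⊤} | OUT={a:0, f:-; rest ⊤}
  B4: | IN={a:0, f:-; rest ⊤} | OUT={a:0, f:-; rest ⊤}
  B5: | IN={a:0; rest ⊤} | OUT={a:0, f:0; rest ⊤}

Merge at B3: IN[B3] = OUT[B2] = {a: 0, b: ⊤, c: ⊤, d: ⊤, e: ⊤, f: ⊤}
Applying B3's transfer function to that IN value gives OUT[B3] (row B3 above).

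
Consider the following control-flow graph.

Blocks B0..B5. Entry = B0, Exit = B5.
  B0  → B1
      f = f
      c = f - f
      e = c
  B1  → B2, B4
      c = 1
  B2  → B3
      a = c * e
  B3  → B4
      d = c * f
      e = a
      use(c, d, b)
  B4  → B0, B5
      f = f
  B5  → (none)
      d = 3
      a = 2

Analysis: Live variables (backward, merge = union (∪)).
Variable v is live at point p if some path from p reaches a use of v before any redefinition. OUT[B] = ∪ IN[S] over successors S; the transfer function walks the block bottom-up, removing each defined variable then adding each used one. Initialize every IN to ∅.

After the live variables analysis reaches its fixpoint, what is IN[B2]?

Per-block solution:
  B0:   IN={b, f}   OUT={b, e, f}
  B1:   IN={b, e, f}   OUT={b, c, e, f}
  B2:   IN={b, c, e, f}   OUT={a, b, c, f}
  B3:   IN={a, b, c, f}   OUT={b, f}
  B4:   IN={b, f}   OUT={b, f}
  B5:   IN={}   OUT={}

Merge at B2: OUT[B2] = IN[B3] = {a, b, c, f}
Applying B2's transfer function to that OUT value gives IN[B2] (row B2 above).

Answer: {b, c, e, f}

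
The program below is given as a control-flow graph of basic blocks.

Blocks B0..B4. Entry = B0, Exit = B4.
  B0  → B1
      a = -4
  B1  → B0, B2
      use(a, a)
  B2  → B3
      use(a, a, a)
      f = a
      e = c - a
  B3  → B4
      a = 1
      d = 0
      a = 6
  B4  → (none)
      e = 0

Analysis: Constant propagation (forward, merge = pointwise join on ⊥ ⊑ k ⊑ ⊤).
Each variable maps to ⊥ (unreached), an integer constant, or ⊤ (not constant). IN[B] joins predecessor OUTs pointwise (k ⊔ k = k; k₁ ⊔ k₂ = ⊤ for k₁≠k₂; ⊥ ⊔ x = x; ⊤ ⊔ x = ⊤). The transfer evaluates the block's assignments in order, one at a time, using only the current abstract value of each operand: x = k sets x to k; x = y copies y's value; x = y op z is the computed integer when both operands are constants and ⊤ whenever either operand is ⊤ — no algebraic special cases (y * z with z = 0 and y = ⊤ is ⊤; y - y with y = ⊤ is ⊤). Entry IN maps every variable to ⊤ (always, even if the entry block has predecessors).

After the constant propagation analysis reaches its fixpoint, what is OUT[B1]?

Answer: {a: -4, b: ⊤, c: ⊤, d: ⊤, e: ⊤, f: ⊤}

Trace:
Fixpoint table:
  B0: | IN=(all ⊤) | OUT={a:-4; rest ⊤}
  B1: | IN={a:-4; rest ⊤} | OUT={a:-4; rest ⊤}
  B2: | IN={a:-4; rest ⊤} | OUT={a:-4, f:-4; rest ⊤}
  B3: | IN={a:-4, f:-4; rest ⊤} | OUT={a:6, d:0, f:-4; rest ⊤}
  B4: | IN={a:6, d:0, f:-4; rest ⊤} | OUT={a:6, d:0, e:0, f:-4; rest ⊤}

Merge at B1: IN[B1] = OUT[B0] = {a: -4, b: ⊤, c: ⊤, d: ⊤, e: ⊤, f: ⊤}
Applying B1's transfer function to that IN value gives OUT[B1] (row B1 above).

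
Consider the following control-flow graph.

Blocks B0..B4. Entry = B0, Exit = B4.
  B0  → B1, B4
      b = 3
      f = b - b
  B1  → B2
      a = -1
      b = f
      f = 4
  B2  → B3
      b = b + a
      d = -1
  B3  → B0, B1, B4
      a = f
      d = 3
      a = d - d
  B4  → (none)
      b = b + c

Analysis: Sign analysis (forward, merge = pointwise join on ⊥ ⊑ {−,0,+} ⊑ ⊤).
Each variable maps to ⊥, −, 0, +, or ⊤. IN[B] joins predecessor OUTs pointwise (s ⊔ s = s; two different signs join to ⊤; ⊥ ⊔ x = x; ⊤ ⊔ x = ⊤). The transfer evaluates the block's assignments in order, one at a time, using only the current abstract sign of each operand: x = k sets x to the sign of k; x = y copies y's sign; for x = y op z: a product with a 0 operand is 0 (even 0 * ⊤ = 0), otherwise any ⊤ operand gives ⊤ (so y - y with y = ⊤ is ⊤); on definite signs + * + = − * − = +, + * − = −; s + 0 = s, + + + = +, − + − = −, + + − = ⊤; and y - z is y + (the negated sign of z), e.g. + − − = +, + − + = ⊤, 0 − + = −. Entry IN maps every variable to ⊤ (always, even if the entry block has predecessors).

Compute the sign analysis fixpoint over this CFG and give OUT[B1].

Converged values:
  B0:  IN=(all ⊤)  OUT={b:+; rest ⊤}
  B1:  IN=(all ⊤)  OUT={a:-, f:+; rest ⊤}
  B2:  IN={a:-, f:+; rest ⊤}  OUT={a:-, d:-, f:+; rest ⊤}
  B3:  IN={a:-, d:-, f:+; rest ⊤}  OUT={d:+, f:+; rest ⊤}
  B4:  IN=(all ⊤)  OUT=(all ⊤)

Merge at B1: IN[B1] = OUT[B0] ⊔ OUT[B3] = {a: ⊤, b: ⊤, c: ⊤, d: ⊤, e: ⊤, f: ⊤}
Applying B1's transfer function to that IN value gives OUT[B1] (row B1 above).

Answer: {a: -, b: ⊤, c: ⊤, d: ⊤, e: ⊤, f: +}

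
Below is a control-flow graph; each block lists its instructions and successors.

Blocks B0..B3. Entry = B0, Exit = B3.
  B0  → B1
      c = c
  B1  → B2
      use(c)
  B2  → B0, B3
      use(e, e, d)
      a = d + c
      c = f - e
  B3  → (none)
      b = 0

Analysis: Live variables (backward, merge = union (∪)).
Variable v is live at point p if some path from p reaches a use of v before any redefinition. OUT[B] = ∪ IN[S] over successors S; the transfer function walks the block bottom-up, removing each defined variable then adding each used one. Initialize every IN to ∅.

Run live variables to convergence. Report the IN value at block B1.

Converged values:
  B0:   IN={c, d, e, f}   OUT={c, d, e, f}
  B1:   IN={c, d, e, f}   OUT={c, d, e, f}
  B2:   IN={c, d, e, f}   OUT={c, d, e, f}
  B3:   IN={}   OUT={}

Merge at B1: OUT[B1] = IN[B2] = {c, d, e, f}
Applying B1's transfer function to that OUT value gives IN[B1] (row B1 above).

Answer: {c, d, e, f}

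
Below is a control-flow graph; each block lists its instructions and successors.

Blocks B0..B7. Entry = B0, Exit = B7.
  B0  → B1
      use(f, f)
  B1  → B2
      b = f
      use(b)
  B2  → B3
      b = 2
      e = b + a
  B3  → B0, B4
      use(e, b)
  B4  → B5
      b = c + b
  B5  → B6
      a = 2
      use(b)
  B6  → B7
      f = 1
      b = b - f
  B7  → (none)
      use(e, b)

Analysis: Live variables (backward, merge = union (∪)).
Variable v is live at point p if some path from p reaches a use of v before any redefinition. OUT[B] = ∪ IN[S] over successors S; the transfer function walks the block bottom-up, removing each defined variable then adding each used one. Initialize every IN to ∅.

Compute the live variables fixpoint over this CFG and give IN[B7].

Answer: {b, e}

Working:
Fixpoint table:
  B0:   IN={a, c, f}   OUT={a, c, f}
  B1:   IN={a, c, f}   OUT={a, c, f}
  B2:   IN={a, c, f}   OUT={a, b, c, e, f}
  B3:   IN={a, b, c, e, f}   OUT={a, b, c, e, f}
  B4:   IN={b, c, e}   OUT={b, e}
  B5:   IN={b, e}   OUT={b, e}
  B6:   IN={b, e}   OUT={b, e}
  B7:   IN={b, e}   OUT={}

B7 is the boundary node: OUT[B7] = {}
Applying B7's transfer function to that OUT value gives IN[B7] (row B7 above).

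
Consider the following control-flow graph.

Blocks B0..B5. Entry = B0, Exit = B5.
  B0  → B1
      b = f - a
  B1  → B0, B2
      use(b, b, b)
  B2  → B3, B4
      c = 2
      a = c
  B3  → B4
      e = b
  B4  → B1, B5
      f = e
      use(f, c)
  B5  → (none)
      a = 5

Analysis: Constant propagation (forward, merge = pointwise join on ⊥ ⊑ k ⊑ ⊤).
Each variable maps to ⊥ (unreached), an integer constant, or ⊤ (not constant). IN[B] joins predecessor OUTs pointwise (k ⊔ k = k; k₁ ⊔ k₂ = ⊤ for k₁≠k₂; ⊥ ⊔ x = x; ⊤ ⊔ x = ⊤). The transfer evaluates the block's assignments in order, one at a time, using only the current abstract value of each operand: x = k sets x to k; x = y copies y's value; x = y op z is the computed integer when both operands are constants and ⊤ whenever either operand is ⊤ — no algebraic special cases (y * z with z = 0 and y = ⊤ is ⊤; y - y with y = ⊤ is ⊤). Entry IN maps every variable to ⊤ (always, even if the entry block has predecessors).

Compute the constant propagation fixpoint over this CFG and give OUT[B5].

Per-block solution:
  B0:  IN=(all ⊤)  OUT=(all ⊤)
  B1:  IN=(all ⊤)  OUT=(all ⊤)
  B2:  IN=(all ⊤)  OUT={a:2, c:2; rest ⊤}
  B3:  IN={a:2, c:2; rest ⊤}  OUT={a:2, c:2; rest ⊤}
  B4:  IN={a:2, c:2; rest ⊤}  OUT={a:2, c:2; rest ⊤}
  B5:  IN={a:2, c:2; rest ⊤}  OUT={a:5, c:2; rest ⊤}

Merge at B5: IN[B5] = OUT[B4] = {a: 2, b: ⊤, c: 2, d: ⊤, e: ⊤, f: ⊤}
Applying B5's transfer function to that IN value gives OUT[B5] (row B5 above).

Answer: {a: 5, b: ⊤, c: 2, d: ⊤, e: ⊤, f: ⊤}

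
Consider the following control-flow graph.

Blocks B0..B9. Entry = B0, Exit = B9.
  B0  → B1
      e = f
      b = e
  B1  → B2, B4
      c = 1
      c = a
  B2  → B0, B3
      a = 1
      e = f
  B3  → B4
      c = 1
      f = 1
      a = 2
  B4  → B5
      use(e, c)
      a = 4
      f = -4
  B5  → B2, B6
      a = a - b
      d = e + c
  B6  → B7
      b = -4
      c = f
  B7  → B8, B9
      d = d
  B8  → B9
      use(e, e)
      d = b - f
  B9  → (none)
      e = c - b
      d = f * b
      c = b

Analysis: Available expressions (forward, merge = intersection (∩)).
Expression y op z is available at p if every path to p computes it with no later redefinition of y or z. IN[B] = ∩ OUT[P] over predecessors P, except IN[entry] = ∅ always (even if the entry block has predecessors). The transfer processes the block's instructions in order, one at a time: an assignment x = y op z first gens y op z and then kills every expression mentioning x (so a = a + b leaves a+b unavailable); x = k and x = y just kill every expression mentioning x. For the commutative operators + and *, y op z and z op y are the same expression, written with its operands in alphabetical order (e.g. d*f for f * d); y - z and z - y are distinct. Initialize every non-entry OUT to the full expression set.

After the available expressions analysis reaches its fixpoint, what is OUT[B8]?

Per-block solution:
  B0:  IN={}  OUT={}
  B1:  IN={}  OUT={}
  B2:  IN={}  OUT={}
  B3:  IN={}  OUT={}
  B4:  IN={}  OUT={}
  B5:  IN={}  OUT={c+e}
  B6:  IN={c+e}  OUT={}
  B7:  IN={}  OUT={}
  B8:  IN={}  OUT={b-f}
  B9:  IN={}  OUT={b*f}

Merge at B8: IN[B8] = OUT[B7] = {}
Applying B8's transfer function to that IN value gives OUT[B8] (row B8 above).

Answer: {b-f}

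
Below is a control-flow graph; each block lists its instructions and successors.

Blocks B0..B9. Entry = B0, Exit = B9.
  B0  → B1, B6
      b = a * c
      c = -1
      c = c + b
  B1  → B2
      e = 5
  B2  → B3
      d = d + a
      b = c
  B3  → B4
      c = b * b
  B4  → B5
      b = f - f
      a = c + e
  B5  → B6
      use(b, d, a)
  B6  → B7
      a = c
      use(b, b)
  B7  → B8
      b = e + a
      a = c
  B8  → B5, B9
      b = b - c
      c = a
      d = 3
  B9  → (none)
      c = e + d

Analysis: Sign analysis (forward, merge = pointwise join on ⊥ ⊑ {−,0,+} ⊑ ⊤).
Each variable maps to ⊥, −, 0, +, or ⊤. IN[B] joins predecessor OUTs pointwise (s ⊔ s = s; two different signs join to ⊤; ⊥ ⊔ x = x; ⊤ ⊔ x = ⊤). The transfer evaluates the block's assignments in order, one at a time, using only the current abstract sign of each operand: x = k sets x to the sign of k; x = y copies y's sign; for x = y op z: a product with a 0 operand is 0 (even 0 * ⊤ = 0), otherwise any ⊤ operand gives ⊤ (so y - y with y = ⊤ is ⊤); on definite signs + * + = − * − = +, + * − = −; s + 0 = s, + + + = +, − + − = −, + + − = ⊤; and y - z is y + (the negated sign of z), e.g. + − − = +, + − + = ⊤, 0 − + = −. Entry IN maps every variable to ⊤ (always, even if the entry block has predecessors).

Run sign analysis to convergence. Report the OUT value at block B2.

Answer: {a: ⊤, b: ⊤, c: ⊤, d: ⊤, e: +, f: ⊤}

Derivation:
Fixpoint table:
  B0: | IN=(all ⊤) | OUT=(all ⊤)
  B1: | IN=(all ⊤) | OUT={e:+; rest ⊤}
  B2: | IN={e:+; rest ⊤} | OUT={e:+; rest ⊤}
  B3: | IN={e:+; rest ⊤} | OUT={e:+; rest ⊤}
  B4: | IN={e:+; rest ⊤} | OUT={e:+; rest ⊤}
  B5: | IN=(all ⊤) | OUT=(all ⊤)
  B6: | IN=(all ⊤) | OUT=(all ⊤)
  B7: | IN=(all ⊤) | OUT=(all ⊤)
  B8: | IN=(all ⊤) | OUT={d:+; rest ⊤}
  B9: | IN={d:+; rest ⊤} | OUT={d:+; rest ⊤}

Merge at B2: IN[B2] = OUT[B1] = {a: ⊤, b: ⊤, c: ⊤, d: ⊤, e: +, f: ⊤}
Applying B2's transfer function to that IN value gives OUT[B2] (row B2 above).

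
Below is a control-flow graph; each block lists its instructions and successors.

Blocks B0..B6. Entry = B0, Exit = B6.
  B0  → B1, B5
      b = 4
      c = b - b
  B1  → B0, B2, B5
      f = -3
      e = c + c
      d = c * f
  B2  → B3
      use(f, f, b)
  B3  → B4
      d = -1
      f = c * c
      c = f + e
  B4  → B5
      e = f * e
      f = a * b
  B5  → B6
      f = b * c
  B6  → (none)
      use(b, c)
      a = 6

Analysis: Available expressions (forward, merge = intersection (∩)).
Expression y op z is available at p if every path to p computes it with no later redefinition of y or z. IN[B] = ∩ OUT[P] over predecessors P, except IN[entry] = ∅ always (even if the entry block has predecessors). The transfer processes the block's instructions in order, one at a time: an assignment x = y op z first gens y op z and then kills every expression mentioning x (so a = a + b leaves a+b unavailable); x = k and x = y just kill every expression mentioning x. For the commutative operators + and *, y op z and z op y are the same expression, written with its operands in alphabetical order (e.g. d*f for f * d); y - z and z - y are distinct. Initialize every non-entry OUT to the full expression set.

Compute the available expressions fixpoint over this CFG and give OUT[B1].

Answer: {b-b, c*f, c+c}

Trace:
Per-block solution:
  B0: | IN={} | OUT={b-b}
  B1: | IN={b-b} | OUT={b-b, c*f, c+c}
  B2: | IN={b-b, c*f, c+c} | OUT={b-b, c*f, c+c}
  B3: | IN={b-b, c*f, c+c} | OUT={b-b, e+f}
  B4: | IN={b-b, e+f} | OUT={a*b, b-b}
  B5: | IN={b-b} | OUT={b*c, b-b}
  B6: | IN={b*c, b-b} | OUT={b*c, b-b}

Merge at B1: IN[B1] = OUT[B0] = {b-b}
Applying B1's transfer function to that IN value gives OUT[B1] (row B1 above).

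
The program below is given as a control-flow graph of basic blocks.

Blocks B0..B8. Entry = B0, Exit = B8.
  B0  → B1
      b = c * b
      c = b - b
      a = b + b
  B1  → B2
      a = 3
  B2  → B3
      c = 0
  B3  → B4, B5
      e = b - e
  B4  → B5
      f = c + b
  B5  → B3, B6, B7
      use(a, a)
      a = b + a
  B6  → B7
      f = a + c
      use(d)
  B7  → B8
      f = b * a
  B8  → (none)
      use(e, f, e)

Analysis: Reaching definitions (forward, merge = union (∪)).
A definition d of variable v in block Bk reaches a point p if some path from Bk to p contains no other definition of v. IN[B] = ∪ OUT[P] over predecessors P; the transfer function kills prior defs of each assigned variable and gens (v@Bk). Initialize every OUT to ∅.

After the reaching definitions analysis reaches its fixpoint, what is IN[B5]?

Answer: {a@B1, a@B5, b@B0, c@B2, e@B3, f@B4}

Derivation:
Fixpoint table:
  B0:   IN={}   OUT={a@B0, b@B0, c@B0}
  B1:   IN={a@B0, b@B0, c@B0}   OUT={a@B1, b@B0, c@B0}
  B2:   IN={a@B1, b@B0, c@B0}   OUT={a@B1, b@B0, c@B2}
  B3:   IN={a@B1, a@B5, b@B0, c@B2, e@B3, f@B4}   OUT={a@B1, a@B5, b@B0, c@B2, e@B3, f@B4}
  B4:   IN={a@B1, a@B5, b@B0, c@B2, e@B3, f@B4}   OUT={a@B1, a@B5, b@B0, c@B2, e@B3, f@B4}
  B5:   IN={a@B1, a@B5, b@B0, c@B2, e@B3, f@B4}   OUT={a@B5, b@B0, c@B2, e@B3, f@B4}
  B6:   IN={a@B5, b@B0, c@B2, e@B3, f@B4}   OUT={a@B5, b@B0, c@B2, e@B3, f@B6}
  B7:   IN={a@B5, b@B0, c@B2, e@B3, f@B4, f@B6}   OUT={a@B5, b@B0, c@B2, e@B3, f@B7}
  B8:   IN={a@B5, b@B0, c@B2, e@B3, f@B7}   OUT={a@B5, b@B0, c@B2, e@B3, f@B7}

Merge at B5: IN[B5] = OUT[B3] ⊔ OUT[B4] = {a@B1, a@B5, b@B0, c@B2, e@B3, f@B4}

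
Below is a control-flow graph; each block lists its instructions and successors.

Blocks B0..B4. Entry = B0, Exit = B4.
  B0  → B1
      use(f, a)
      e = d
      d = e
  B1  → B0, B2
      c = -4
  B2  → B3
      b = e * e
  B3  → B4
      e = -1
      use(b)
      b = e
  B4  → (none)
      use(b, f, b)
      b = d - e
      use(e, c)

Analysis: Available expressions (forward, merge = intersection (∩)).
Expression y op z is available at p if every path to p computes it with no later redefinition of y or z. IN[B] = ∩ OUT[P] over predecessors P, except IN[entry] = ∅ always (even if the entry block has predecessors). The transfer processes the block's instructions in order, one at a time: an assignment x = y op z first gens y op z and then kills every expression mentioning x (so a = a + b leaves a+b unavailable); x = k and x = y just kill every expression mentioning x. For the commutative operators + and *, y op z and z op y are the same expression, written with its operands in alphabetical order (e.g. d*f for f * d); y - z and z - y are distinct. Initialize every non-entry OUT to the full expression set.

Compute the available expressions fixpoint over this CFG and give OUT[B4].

Answer: {d-e}

Derivation:
Fixpoint table:
  B0: | IN={} | OUT={}
  B1: | IN={} | OUT={}
  B2: | IN={} | OUT={e*e}
  B3: | IN={e*e} | OUT={}
  B4: | IN={} | OUT={d-e}

Merge at B4: IN[B4] = OUT[B3] = {}
Applying B4's transfer function to that IN value gives OUT[B4] (row B4 above).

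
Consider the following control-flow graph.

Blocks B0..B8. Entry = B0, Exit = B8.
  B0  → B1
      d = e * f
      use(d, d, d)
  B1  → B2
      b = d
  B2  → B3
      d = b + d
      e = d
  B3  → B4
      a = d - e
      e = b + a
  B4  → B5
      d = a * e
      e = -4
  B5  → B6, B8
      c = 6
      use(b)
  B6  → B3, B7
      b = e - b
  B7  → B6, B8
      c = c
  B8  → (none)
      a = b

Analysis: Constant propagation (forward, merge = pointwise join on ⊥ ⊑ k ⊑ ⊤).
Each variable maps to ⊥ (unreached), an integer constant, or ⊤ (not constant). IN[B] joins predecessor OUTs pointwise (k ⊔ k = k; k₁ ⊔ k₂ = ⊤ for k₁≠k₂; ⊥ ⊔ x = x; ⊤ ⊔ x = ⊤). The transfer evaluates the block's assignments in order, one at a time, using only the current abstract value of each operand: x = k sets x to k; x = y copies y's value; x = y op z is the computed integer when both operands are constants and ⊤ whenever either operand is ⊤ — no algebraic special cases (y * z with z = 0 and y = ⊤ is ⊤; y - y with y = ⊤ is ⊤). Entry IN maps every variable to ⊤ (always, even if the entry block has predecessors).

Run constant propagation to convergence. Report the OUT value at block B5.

Fixpoint table:
  B0: | IN=(all ⊤) | OUT=(all ⊤)
  B1: | IN=(all ⊤) | OUT=(all ⊤)
  B2: | IN=(all ⊤) | OUT=(all ⊤)
  B3: | IN=(all ⊤) | OUT=(all ⊤)
  B4: | IN=(all ⊤) | OUT={e:-4; rest ⊤}
  B5: | IN={e:-4; rest ⊤} | OUT={c:6, e:-4; rest ⊤}
  B6: | IN={c:6, e:-4; rest ⊤} | OUT={c:6, e:-4; rest ⊤}
  B7: | IN={c:6, e:-4; rest ⊤} | OUT={c:6, e:-4; rest ⊤}
  B8: | IN={c:6, e:-4; rest ⊤} | OUT={c:6, e:-4; rest ⊤}

Merge at B5: IN[B5] = OUT[B4] = {a: ⊤, b: ⊤, c: ⊤, d: ⊤, e: -4, f: ⊤}
Applying B5's transfer function to that IN value gives OUT[B5] (row B5 above).

Answer: {a: ⊤, b: ⊤, c: 6, d: ⊤, e: -4, f: ⊤}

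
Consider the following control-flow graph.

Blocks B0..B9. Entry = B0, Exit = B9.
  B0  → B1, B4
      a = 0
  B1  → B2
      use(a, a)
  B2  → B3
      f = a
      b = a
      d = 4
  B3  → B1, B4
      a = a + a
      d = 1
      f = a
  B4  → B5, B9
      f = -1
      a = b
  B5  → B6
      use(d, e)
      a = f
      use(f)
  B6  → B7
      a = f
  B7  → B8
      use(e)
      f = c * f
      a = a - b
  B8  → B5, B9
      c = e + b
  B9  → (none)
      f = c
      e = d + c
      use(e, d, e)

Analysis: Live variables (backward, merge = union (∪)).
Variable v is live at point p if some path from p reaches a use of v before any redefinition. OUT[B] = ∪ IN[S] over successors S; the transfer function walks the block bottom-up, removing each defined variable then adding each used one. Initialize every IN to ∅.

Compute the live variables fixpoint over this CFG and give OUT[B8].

Answer: {b, c, d, e, f}

Working:
Per-block solution:
  B0: | IN={b, c, d, e} | OUT={a, b, c, d, e}
  B1: | IN={a, c, e} | OUT={a, c, e}
  B2: | IN={a, c, e} | OUT={a, b, c, e}
  B3: | IN={a, b, c, e} | OUT={a, b, c, d, e}
  B4: | IN={b, c, d, e} | OUT={b, c, d, e, f}
  B5: | IN={b, c, d, e, f} | OUT={b, c, d, e, f}
  B6: | IN={b, c, d, e, f} | OUT={a, b, c, d, e, f}
  B7: | IN={a, b, c, d, e, f} | OUT={b, d, e, f}
  B8: | IN={b, d, e, f} | OUT={b, c, d, e, f}
  B9: | IN={c, d} | OUT={}

Merge at B8: OUT[B8] = IN[B5] ⊔ IN[B9] = {b, c, d, e, f}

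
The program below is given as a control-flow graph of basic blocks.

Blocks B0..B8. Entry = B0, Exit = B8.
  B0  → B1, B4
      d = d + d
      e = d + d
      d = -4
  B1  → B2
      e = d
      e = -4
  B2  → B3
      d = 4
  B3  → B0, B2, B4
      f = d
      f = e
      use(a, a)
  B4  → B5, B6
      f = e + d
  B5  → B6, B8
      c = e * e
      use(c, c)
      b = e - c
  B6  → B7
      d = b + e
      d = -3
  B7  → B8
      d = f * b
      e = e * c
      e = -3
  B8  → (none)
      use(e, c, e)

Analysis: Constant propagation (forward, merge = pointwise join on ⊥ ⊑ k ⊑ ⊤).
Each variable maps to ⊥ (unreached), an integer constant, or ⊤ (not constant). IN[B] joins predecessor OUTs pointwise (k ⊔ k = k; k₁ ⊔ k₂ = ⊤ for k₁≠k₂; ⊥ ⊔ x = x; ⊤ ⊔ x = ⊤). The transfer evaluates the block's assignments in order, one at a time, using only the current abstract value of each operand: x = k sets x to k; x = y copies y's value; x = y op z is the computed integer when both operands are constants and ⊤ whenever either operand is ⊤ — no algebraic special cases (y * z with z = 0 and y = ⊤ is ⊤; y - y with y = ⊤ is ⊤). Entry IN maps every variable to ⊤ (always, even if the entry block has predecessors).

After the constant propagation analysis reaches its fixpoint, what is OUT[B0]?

Converged values:
  B0:   IN=(all ⊤)   OUT={d:-4; rest ⊤}
  B1:   IN={d:-4; rest ⊤}   OUT={d:-4, e:-4; rest ⊤}
  B2:   IN={e:-4; rest ⊤}   OUT={d:4, e:-4; rest ⊤}
  B3:   IN={d:4, e:-4; rest ⊤}   OUT={d:4, e:-4, f:-4; rest ⊤}
  B4:   IN=(all ⊤)   OUT=(all ⊤)
  B5:   IN=(all ⊤)   OUT=(all ⊤)
  B6:   IN=(all ⊤)   OUT={d:-3; rest ⊤}
  B7:   IN={d:-3; rest ⊤}   OUT={e:-3; rest ⊤}
  B8:   IN=(all ⊤)   OUT=(all ⊤)

Merge at B0 (entry node, so the boundary value (all ⊤) is joined with the incoming edge(s)): IN[B0] = (all ⊤) ⊔ OUT[B3] = {a: ⊤, b: ⊤, c: ⊤, d: ⊤, e: ⊤, f: ⊤}
Applying B0's transfer function to that IN value gives OUT[B0] (row B0 above).

Answer: {a: ⊤, b: ⊤, c: ⊤, d: -4, e: ⊤, f: ⊤}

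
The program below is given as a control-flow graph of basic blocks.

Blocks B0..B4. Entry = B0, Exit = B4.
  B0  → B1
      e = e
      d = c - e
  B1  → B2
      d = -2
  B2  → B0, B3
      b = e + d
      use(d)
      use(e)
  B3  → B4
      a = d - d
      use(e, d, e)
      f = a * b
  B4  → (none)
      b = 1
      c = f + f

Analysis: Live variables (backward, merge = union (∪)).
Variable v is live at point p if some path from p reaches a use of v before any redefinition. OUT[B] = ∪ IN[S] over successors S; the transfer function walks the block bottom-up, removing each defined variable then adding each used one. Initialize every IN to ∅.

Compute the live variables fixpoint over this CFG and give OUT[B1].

Answer: {c, d, e}

Derivation:
Fixpoint table:
  B0: | IN={c, e} | OUT={c, e}
  B1: | IN={c, e} | OUT={c, d, e}
  B2: | IN={c, d, e} | OUT={b, c, d, e}
  B3: | IN={b, d, e} | OUT={f}
  B4: | IN={f} | OUT={}

Merge at B1: OUT[B1] = IN[B2] = {c, d, e}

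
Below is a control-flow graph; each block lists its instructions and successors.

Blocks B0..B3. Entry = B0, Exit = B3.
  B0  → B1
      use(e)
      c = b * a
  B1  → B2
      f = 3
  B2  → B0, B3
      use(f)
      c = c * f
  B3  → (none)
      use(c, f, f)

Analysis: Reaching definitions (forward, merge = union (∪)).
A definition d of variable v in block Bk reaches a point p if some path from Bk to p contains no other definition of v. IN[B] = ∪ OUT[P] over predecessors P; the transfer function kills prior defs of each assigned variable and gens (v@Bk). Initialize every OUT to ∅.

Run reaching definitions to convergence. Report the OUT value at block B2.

Per-block solution:
  B0:   IN={c@B2, f@B1}   OUT={c@B0, f@B1}
  B1:   IN={c@B0, f@B1}   OUT={c@B0, f@B1}
  B2:   IN={c@B0, f@B1}   OUT={c@B2, f@B1}
  B3:   IN={c@B2, f@B1}   OUT={c@B2, f@B1}

Merge at B2: IN[B2] = OUT[B1] = {c@B0, f@B1}
Applying B2's transfer function to that IN value gives OUT[B2] (row B2 above).

Answer: {c@B2, f@B1}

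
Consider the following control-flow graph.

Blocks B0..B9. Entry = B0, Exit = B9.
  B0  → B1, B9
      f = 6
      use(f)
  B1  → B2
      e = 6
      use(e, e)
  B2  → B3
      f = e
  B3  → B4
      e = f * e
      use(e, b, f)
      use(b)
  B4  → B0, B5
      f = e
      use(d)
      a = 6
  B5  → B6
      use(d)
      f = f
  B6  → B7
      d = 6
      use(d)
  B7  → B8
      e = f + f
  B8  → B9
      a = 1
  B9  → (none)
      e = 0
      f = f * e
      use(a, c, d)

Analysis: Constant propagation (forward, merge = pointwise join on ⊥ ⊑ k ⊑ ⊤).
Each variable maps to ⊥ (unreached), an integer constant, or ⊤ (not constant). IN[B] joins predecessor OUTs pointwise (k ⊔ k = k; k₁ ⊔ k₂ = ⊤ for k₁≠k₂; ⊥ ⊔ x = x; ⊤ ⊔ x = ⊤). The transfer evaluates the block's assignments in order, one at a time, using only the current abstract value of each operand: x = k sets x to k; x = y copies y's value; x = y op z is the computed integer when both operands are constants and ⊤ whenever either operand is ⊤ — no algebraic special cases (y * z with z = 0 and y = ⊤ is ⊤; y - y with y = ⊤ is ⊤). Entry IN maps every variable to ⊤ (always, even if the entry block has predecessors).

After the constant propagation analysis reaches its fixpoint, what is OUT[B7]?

Answer: {a: 6, b: ⊤, c: ⊤, d: 6, e: 72, f: 36}

Trace:
Fixpoint table:
  B0:   IN=(all ⊤)   OUT={f:6; rest ⊤}
  B1:   IN={f:6; rest ⊤}   OUT={e:6, f:6; rest ⊤}
  B2:   IN={e:6, f:6; rest ⊤}   OUT={e:6, f:6; rest ⊤}
  B3:   IN={e:6, f:6; rest ⊤}   OUT={e:36, f:6; rest ⊤}
  B4:   IN={e:36, f:6; rest ⊤}   OUT={a:6, e:36, f:36; rest ⊤}
  B5:   IN={a:6, e:36, f:36; rest ⊤}   OUT={a:6, e:36, f:36; rest ⊤}
  B6:   IN={a:6, e:36, f:36; rest ⊤}   OUT={a:6, d:6, e:36, f:36; rest ⊤}
  B7:   IN={a:6, d:6, e:36, f:36; rest ⊤}   OUT={a:6, d:6, e:72, f:36; rest ⊤}
  B8:   IN={a:6, d:6, e:72, f:36; rest ⊤}   OUT={a:1, d:6, e:72, f:36; rest ⊤}
  B9:   IN=(all ⊤)   OUT={e:0; rest ⊤}

Merge at B7: IN[B7] = OUT[B6] = {a: 6, b: ⊤, c: ⊤, d: 6, e: 36, f: 36}
Applying B7's transfer function to that IN value gives OUT[B7] (row B7 above).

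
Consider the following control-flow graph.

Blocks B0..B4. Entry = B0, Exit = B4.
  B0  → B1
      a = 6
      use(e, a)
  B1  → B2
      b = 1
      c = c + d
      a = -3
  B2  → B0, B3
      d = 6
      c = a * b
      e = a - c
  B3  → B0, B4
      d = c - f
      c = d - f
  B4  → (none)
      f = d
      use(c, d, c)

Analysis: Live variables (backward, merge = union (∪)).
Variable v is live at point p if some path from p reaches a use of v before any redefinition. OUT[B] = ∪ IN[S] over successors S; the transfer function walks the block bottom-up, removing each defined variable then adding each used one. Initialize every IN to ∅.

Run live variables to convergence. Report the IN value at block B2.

Answer: {a, b, f}

Derivation:
Per-block solution:
  B0: | IN={c, d, e, f} | OUT={c, d, f}
  B1: | IN={c, d, f} | OUT={a, b, f}
  B2: | IN={a, b, f} | OUT={c, d, e, f}
  B3: | IN={c, e, f} | OUT={c, d, e, f}
  B4: | IN={c, d} | OUT={}

Merge at B2: OUT[B2] = IN[B0] ⊔ IN[B3] = {c, d, e, f}
Applying B2's transfer function to that OUT value gives IN[B2] (row B2 above).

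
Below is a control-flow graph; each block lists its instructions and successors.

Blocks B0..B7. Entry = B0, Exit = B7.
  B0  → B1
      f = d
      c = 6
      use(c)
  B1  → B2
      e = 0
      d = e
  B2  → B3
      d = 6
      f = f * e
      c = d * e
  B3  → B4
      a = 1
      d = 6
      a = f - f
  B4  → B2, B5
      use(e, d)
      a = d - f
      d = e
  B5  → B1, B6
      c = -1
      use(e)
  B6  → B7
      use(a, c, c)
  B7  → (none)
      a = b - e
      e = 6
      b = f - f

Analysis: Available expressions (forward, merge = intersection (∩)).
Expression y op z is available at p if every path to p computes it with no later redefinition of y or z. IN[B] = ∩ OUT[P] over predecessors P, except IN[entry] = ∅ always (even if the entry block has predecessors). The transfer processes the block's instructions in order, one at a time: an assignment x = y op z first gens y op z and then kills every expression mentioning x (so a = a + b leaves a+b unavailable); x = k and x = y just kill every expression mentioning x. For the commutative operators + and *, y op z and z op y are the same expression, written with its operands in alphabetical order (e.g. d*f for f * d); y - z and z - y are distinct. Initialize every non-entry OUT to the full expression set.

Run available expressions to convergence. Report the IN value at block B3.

Answer: {d*e}

Derivation:
Per-block solution:
  B0:   IN={}   OUT={}
  B1:   IN={}   OUT={}
  B2:   IN={}   OUT={d*e}
  B3:   IN={d*e}   OUT={f-f}
  B4:   IN={f-f}   OUT={f-f}
  B5:   IN={f-f}   OUT={f-f}
  B6:   IN={f-f}   OUT={f-f}
  B7:   IN={f-f}   OUT={f-f}

Merge at B3: IN[B3] = OUT[B2] = {d*e}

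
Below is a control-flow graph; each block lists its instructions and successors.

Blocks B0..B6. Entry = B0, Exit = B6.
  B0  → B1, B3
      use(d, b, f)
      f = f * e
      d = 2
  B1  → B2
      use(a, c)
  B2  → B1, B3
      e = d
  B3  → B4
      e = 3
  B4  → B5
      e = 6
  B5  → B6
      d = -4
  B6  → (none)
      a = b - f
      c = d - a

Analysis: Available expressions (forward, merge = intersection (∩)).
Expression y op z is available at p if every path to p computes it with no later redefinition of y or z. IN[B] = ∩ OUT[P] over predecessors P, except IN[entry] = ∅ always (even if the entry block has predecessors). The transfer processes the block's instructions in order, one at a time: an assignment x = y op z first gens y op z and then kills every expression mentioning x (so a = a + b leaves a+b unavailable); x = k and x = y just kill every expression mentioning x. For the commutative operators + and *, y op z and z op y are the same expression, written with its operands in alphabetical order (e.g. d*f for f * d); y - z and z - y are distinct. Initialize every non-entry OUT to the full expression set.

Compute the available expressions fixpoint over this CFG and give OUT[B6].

Fixpoint table:
  B0:  IN={}  OUT={}
  B1:  IN={}  OUT={}
  B2:  IN={}  OUT={}
  B3:  IN={}  OUT={}
  B4:  IN={}  OUT={}
  B5:  IN={}  OUT={}
  B6:  IN={}  OUT={b-f, d-a}

Merge at B6: IN[B6] = OUT[B5] = {}
Applying B6's transfer function to that IN value gives OUT[B6] (row B6 above).

Answer: {b-f, d-a}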